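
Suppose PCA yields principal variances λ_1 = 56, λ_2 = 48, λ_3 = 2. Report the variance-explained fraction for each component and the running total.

Step 1 — total variance = trace(Sigma) = Σ λ_i = 56 + 48 + 2 = 106.

Step 2 — fraction explained by component i = λ_i / Σ λ:
  PC1: 56/106 = 0.5283
  PC2: 48/106 = 0.4528
  PC3: 2/106 = 0.0189

Step 3 — cumulative fraction after k components = (λ_1 + ... + λ_k) / Σ λ:
  k = 1: 56/106 = 0.5283
  k = 2: (56 + 48)/106 = 104/106 = 0.9811
  k = 3: (56 + 48 + 2)/106 = 106/106 = 1

Summary (fraction, with percent):

explained: PC1 0.5283 (52.83%), PC2 0.4528 (45.28%), PC3 0.0189 (1.89%);  cumulative: 0.5283, 0.9811, 1


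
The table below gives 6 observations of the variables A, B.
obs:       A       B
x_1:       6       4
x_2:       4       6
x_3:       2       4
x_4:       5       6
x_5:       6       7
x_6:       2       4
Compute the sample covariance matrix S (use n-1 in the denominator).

Step 1 — column means:
  mean(A) = (6 + 4 + 2 + 5 + 6 + 2) / 6 = 25/6 = 4.1667
  mean(B) = (4 + 6 + 4 + 6 + 7 + 4) / 6 = 31/6 = 5.1667

Step 2 — sample covariance S[i,j] = (1/(n-1)) · Σ_k (x_{k,i} - mean_i) · (x_{k,j} - mean_j), with n-1 = 5.
  S[A,A] = ((1.8333)·(1.8333) + (-0.1667)·(-0.1667) + (-2.1667)·(-2.1667) + (0.8333)·(0.8333) + (1.8333)·(1.8333) + (-2.1667)·(-2.1667)) / 5 = 16.8333/5 = 3.3667
  S[A,B] = ((1.8333)·(-1.1667) + (-0.1667)·(0.8333) + (-2.1667)·(-1.1667) + (0.8333)·(0.8333) + (1.8333)·(1.8333) + (-2.1667)·(-1.1667)) / 5 = 6.8333/5 = 1.3667
  S[B,B] = ((-1.1667)·(-1.1667) + (0.8333)·(0.8333) + (-1.1667)·(-1.1667) + (0.8333)·(0.8333) + (1.8333)·(1.8333) + (-1.1667)·(-1.1667)) / 5 = 8.8333/5 = 1.7667

S is symmetric (S[j,i] = S[i,j]). Assembling:

S = [[3.3667, 1.3667],
 [1.3667, 1.7667]]


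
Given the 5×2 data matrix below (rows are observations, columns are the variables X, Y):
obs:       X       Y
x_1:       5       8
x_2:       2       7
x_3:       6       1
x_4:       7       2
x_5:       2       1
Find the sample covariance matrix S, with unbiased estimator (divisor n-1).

Step 1 — column means:
  mean(X) = (5 + 2 + 6 + 7 + 2) / 5 = 22/5 = 4.4
  mean(Y) = (8 + 7 + 1 + 2 + 1) / 5 = 19/5 = 3.8

Step 2 — sample covariance S[i,j] = (1/(n-1)) · Σ_k (x_{k,i} - mean_i) · (x_{k,j} - mean_j), with n-1 = 4.
  S[X,X] = ((0.6)·(0.6) + (-2.4)·(-2.4) + (1.6)·(1.6) + (2.6)·(2.6) + (-2.4)·(-2.4)) / 4 = 21.2/4 = 5.3
  S[X,Y] = ((0.6)·(4.2) + (-2.4)·(3.2) + (1.6)·(-2.8) + (2.6)·(-1.8) + (-2.4)·(-2.8)) / 4 = -7.6/4 = -1.9
  S[Y,Y] = ((4.2)·(4.2) + (3.2)·(3.2) + (-2.8)·(-2.8) + (-1.8)·(-1.8) + (-2.8)·(-2.8)) / 4 = 46.8/4 = 11.7

S is symmetric (S[j,i] = S[i,j]). Assembling:

S = [[5.3, -1.9],
 [-1.9, 11.7]]


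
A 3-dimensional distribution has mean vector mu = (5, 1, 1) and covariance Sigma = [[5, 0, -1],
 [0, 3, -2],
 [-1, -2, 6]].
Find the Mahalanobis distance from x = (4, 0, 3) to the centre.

Step 1 — centre the observation: (x - mu) = (-1, -1, 2).

Step 2 — invert Sigma (cofactor / det for 3×3, or solve directly):
  Sigma^{-1} = [[0.209, 0.0299, 0.0448],
 [0.0299, 0.4328, 0.1493],
 [0.0448, 0.1493, 0.2239]].

Step 3 — form the quadratic (x - mu)^T · Sigma^{-1} · (x - mu):
  Sigma^{-1} · (x - mu) = (-0.1493, -0.1642, 0.2537).
  (x - mu)^T · [Sigma^{-1} · (x - mu)] = (-1)·(-0.1493) + (-1)·(-0.1642) + (2)·(0.2537) = 0.8209.

Step 4 — take square root: d = √(0.8209) ≈ 0.906.

d(x, mu) = √(0.8209) ≈ 0.906


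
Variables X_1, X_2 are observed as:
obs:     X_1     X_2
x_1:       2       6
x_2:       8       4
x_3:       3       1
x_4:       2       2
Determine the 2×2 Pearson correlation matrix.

Step 1 — column means:
  mean(X_1) = (2 + 8 + 3 + 2) / 4 = 15/4 = 3.75
  mean(X_2) = (6 + 4 + 1 + 2) / 4 = 13/4 = 3.25

Step 2 — sample variances and covariances s[i,j] = (1/(n-1)) · Σ_k (x_{k,i} - mean_i) · (x_{k,j} - mean_j), with n-1 = 3:
  s[X_1,X_1] = ((-1.75)·(-1.75) + (4.25)·(4.25) + (-0.75)·(-0.75) + (-1.75)·(-1.75)) / 3 = 24.75/3 = 8.25
  s[X_1,X_2] = ((-1.75)·(2.75) + (4.25)·(0.75) + (-0.75)·(-2.25) + (-1.75)·(-1.25)) / 3 = 2.25/3 = 0.75
  s[X_2,X_2] = ((2.75)·(2.75) + (0.75)·(0.75) + (-2.25)·(-2.25) + (-1.25)·(-1.25)) / 3 = 14.75/3 = 4.9167
  Sample standard deviations s_i = √(s[i,i]):
  s(X_1) = √(8.25) = 2.8723
  s(X_2) = √(4.9167) = 2.2174

Step 3 — r_{ij} = s_{ij} / (s_i · s_j):
  r[X_1,X_1] = 1 (diagonal).
  r[X_1,X_2] = 0.75 / (2.8723 · 2.2174) = 0.75 / 6.3689 = 0.1178
  r[X_2,X_2] = 1 (diagonal).

R is symmetric with unit diagonal. Assembling:

R = [[1, 0.1178],
 [0.1178, 1]]


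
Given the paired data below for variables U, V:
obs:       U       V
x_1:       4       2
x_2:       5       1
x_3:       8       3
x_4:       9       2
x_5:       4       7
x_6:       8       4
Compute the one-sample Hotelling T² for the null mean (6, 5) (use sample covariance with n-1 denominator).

Step 1 — sample mean vector:
  mean(U) = (4 + 5 + 8 + 9 + 4 + 8) / 6 = 38/6 = 6.3333
  mean(V) = (2 + 1 + 3 + 2 + 7 + 4) / 6 = 19/6 = 3.1667
  x̄ = (6.3333, 3.1667),  deviation x̄ - mu_0 = (6.3333, 3.1667) - (6, 5) = (0.3333, -1.8333).

Step 2 — sample covariance matrix, S[i,j] = (1/(n-1)) · Σ_k (x_{k,i} - mean_i) · (x_{k,j} - mean_j), divisor n-1 = 5:
  S[U,U] = ((-2.3333)·(-2.3333) + (-1.3333)·(-1.3333) + (1.6667)·(1.6667) + (2.6667)·(2.6667) + (-2.3333)·(-2.3333) + (1.6667)·(1.6667)) / 5 = 25.3333/5 = 5.0667
  S[U,V] = ((-2.3333)·(-1.1667) + (-1.3333)·(-2.1667) + (1.6667)·(-0.1667) + (2.6667)·(-1.1667) + (-2.3333)·(3.8333) + (1.6667)·(0.8333)) / 5 = -5.3333/5 = -1.0667
  S[V,V] = ((-1.1667)·(-1.1667) + (-2.1667)·(-2.1667) + (-0.1667)·(-0.1667) + (-1.1667)·(-1.1667) + (3.8333)·(3.8333) + (0.8333)·(0.8333)) / 5 = 22.8333/5 = 4.5667
  S = [[5.0667, -1.0667],
 [-1.0667, 4.5667]].

Step 3 — invert S. det(S) = 5.0667·4.5667 - (-1.0667)² = 22.
  S^{-1} = (1/det) · [[d, -b], [-b, a]] = [[0.2076, 0.0485],
 [0.0485, 0.2303]].

Step 4 — quadratic form (x̄ - mu_0)^T · S^{-1} · (x̄ - mu_0):
  S^{-1} · (x̄ - mu_0) = (-0.0197, -0.4061),
  (x̄ - mu_0)^T · [...] = (0.3333)·(-0.0197) + (-1.8333)·(-0.4061) = 0.7379.

Step 5 — scale by n: T² = 6 · 0.7379 = 4.4273.

T² ≈ 4.4273


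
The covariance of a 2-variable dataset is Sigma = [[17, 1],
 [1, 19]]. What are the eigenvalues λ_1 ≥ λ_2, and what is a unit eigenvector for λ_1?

Step 1 — characteristic polynomial of 2×2 Sigma:
  det(Sigma - λI) = λ² - trace · λ + det = 0.
  trace = 17 + 19 = 36, det = 17·19 - (1)² = 322.
Step 2 — discriminant:
  Δ = trace² - 4·det = 1296 - 1288 = 8.
Step 3 — eigenvalues:
  λ = (trace ± √Δ)/2 = (36 ± 2.8284)/2,
  λ_1 = 19.4142,  λ_2 = 16.5858.

Step 4 — unit eigenvector for λ_1: solve (Sigma - λ_1 I)v = 0. First row:
  (17 - 19.4142)·v_x + (1)·v_y = 0, i.e. (-2.4142)·v_x + (1)·v_y = 0,
  so v ∝ (b, λ_1 - a) = (1, 2.4142) = u.
  ||u|| = √((1)² + (2.4142)²) = √(6.8284) ≈ 2.6131,
  v_1 = u/||u|| ≈ (0.3827, 0.9239) (||v_1|| = 1).

λ_1 = 19.4142,  λ_2 = 16.5858;  v_1 ≈ (0.3827, 0.9239)


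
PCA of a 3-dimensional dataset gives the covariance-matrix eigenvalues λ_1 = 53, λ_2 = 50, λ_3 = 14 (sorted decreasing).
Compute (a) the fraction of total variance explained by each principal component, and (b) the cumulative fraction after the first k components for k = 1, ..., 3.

Step 1 — total variance = trace(Sigma) = Σ λ_i = 53 + 50 + 14 = 117.

Step 2 — fraction explained by component i = λ_i / Σ λ:
  PC1: 53/117 = 0.453
  PC2: 50/117 = 0.4274
  PC3: 14/117 = 0.1197

Step 3 — cumulative fraction after k components = (λ_1 + ... + λ_k) / Σ λ:
  k = 1: 53/117 = 0.453
  k = 2: (53 + 50)/117 = 103/117 = 0.8803
  k = 3: (53 + 50 + 14)/117 = 117/117 = 1

Summary (fraction, with percent):

explained: PC1 0.453 (45.3%), PC2 0.4274 (42.74%), PC3 0.1197 (11.97%);  cumulative: 0.453, 0.8803, 1


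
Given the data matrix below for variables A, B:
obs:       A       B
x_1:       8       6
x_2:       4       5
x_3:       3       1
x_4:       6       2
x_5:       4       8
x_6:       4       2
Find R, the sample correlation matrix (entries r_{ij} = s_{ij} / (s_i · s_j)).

Step 1 — column means:
  mean(A) = (8 + 4 + 3 + 6 + 4 + 4) / 6 = 29/6 = 4.8333
  mean(B) = (6 + 5 + 1 + 2 + 8 + 2) / 6 = 24/6 = 4

Step 2 — sample variances and covariances s[i,j] = (1/(n-1)) · Σ_k (x_{k,i} - mean_i) · (x_{k,j} - mean_j), with n-1 = 5:
  s[A,A] = ((3.1667)·(3.1667) + (-0.8333)·(-0.8333) + (-1.8333)·(-1.8333) + (1.1667)·(1.1667) + (-0.8333)·(-0.8333) + (-0.8333)·(-0.8333)) / 5 = 16.8333/5 = 3.3667
  s[A,B] = ((3.1667)·(2) + (-0.8333)·(1) + (-1.8333)·(-3) + (1.1667)·(-2) + (-0.8333)·(4) + (-0.8333)·(-2)) / 5 = 7/5 = 1.4
  s[B,B] = ((2)·(2) + (1)·(1) + (-3)·(-3) + (-2)·(-2) + (4)·(4) + (-2)·(-2)) / 5 = 38/5 = 7.6
  Sample standard deviations s_i = √(s[i,i]):
  s(A) = √(3.3667) = 1.8348
  s(B) = √(7.6) = 2.7568

Step 3 — r_{ij} = s_{ij} / (s_i · s_j):
  r[A,A] = 1 (diagonal).
  r[A,B] = 1.4 / (1.8348 · 2.7568) = 1.4 / 5.0583 = 0.2768
  r[B,B] = 1 (diagonal).

R is symmetric with unit diagonal. Assembling:

R = [[1, 0.2768],
 [0.2768, 1]]


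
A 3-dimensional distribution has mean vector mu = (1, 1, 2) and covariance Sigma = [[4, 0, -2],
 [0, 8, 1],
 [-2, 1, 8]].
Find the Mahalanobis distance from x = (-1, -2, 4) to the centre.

Step 1 — centre the observation: (x - mu) = (-2, -3, 2).

Step 2 — invert Sigma (cofactor / det for 3×3, or solve directly):
  Sigma^{-1} = [[0.2864, -0.0091, 0.0727],
 [-0.0091, 0.1273, -0.0182],
 [0.0727, -0.0182, 0.1455]].

Step 3 — form the quadratic (x - mu)^T · Sigma^{-1} · (x - mu):
  Sigma^{-1} · (x - mu) = (-0.4, -0.4, 0.2).
  (x - mu)^T · [Sigma^{-1} · (x - mu)] = (-2)·(-0.4) + (-3)·(-0.4) + (2)·(0.2) = 2.4.

Step 4 — take square root: d = √(2.4) ≈ 1.5492.

d(x, mu) = √(2.4) ≈ 1.5492


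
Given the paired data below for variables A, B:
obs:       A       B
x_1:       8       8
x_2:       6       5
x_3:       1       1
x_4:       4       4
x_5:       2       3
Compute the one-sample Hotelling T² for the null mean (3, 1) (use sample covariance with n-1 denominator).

Step 1 — sample mean vector:
  mean(A) = (8 + 6 + 1 + 4 + 2) / 5 = 21/5 = 4.2
  mean(B) = (8 + 5 + 1 + 4 + 3) / 5 = 21/5 = 4.2
  x̄ = (4.2, 4.2),  deviation x̄ - mu_0 = (4.2, 4.2) - (3, 1) = (1.2, 3.2).

Step 2 — sample covariance matrix, S[i,j] = (1/(n-1)) · Σ_k (x_{k,i} - mean_i) · (x_{k,j} - mean_j), divisor n-1 = 4:
  S[A,A] = ((3.8)·(3.8) + (1.8)·(1.8) + (-3.2)·(-3.2) + (-0.2)·(-0.2) + (-2.2)·(-2.2)) / 4 = 32.8/4 = 8.2
  S[A,B] = ((3.8)·(3.8) + (1.8)·(0.8) + (-3.2)·(-3.2) + (-0.2)·(-0.2) + (-2.2)·(-1.2)) / 4 = 28.8/4 = 7.2
  S[B,B] = ((3.8)·(3.8) + (0.8)·(0.8) + (-3.2)·(-3.2) + (-0.2)·(-0.2) + (-1.2)·(-1.2)) / 4 = 26.8/4 = 6.7
  S = [[8.2, 7.2],
 [7.2, 6.7]].

Step 3 — invert S. det(S) = 8.2·6.7 - (7.2)² = 3.1.
  S^{-1} = (1/det) · [[d, -b], [-b, a]] = [[2.1613, -2.3226],
 [-2.3226, 2.6452]].

Step 4 — quadratic form (x̄ - mu_0)^T · S^{-1} · (x̄ - mu_0):
  S^{-1} · (x̄ - mu_0) = (-4.8387, 5.6774),
  (x̄ - mu_0)^T · [...] = (1.2)·(-4.8387) + (3.2)·(5.6774) = 12.3613.

Step 5 — scale by n: T² = 5 · 12.3613 = 61.8065.

T² ≈ 61.8065


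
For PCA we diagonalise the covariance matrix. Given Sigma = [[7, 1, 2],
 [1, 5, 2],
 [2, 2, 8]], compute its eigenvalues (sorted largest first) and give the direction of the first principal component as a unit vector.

Step 1 — characteristic polynomial p(λ) = det(λI - Sigma) = λ³ - tr·λ² + c_1·λ - det, where tr = trace, c_1 = sum of the principal 2×2 minors, det = det(Sigma):
  tr = 7 + 5 + 8 = 20,
  c_1 = (7·5 - (1)²) + (7·8 - (2)²) + (5·8 - (2)²) = 34 + 52 + 36 = 122,
  det = 7·(5·8 - (2)²) - (1)·((1)·8 - (2)·(2)) + (2)·((1)·(2) - 5·(2)) = 7·(36) - (1)·(4) + (2)·(-8) = 232.
  So p(λ) = λ³ - 20λ² + 122λ - 232.
Step 2 — look for an integer root (rational root theorem: any rational root is an integer divisor of 232). Testing λ = 4:
  p(4) = 64 - 320 + 488 - 232 = 0  ✓
  Dividing out (λ - 4): p(λ) = (λ - 4)(λ² - 16λ + 58).
Step 3 — remaining eigenvalues from the quadratic λ² - 16λ + 58 = 0:
  Δ = 16² - 4·58 = 256 - 232 = 24,  λ = (16 ± √24)/2 = (16 ± 4.899)/2 ≈ 10.4495 or 5.5505.
  Sorted: λ_1 = 10.4495,  λ_2 = 5.5505,  λ_3 = 4  (check: sum = 20 = tr ✓).

Step 4 — unit eigenvector for λ_1 ≈ 10.4495: v spans the null space of (Sigma - λ_1 I), whose rows are
  r_1 = (-3.4495, 1, 2),  r_2 = (1, -5.4495, 2),  r_3 = (2, 2, -2.4495).
  v is orthogonal to every row, so take v ∝ r_1 × r_2 = ((1)·(2) - (2)·(-5.4495), (2)·(1) - (-3.4495)·(2), (-3.4495)·(-5.4495) - (1)·(1)) ≈ (12.899, 8.899, 17.798).
  Let u = (12.899, 8.899, 17.798).
  ||u|| = √((12.899)² + (8.899)² + (17.798)²) = √(562.3429) ≈ 23.7138,  v_1 = u/||u|| ≈ (0.5439, 0.3753, 0.7505) (||v_1|| = 1).

λ_1 = 10.4495,  λ_2 = 5.5505,  λ_3 = 4;  v_1 ≈ (0.5439, 0.3753, 0.7505)


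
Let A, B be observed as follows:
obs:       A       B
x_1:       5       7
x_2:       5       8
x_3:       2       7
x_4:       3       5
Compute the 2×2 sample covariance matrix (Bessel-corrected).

Step 1 — column means:
  mean(A) = (5 + 5 + 2 + 3) / 4 = 15/4 = 3.75
  mean(B) = (7 + 8 + 7 + 5) / 4 = 27/4 = 6.75

Step 2 — sample covariance S[i,j] = (1/(n-1)) · Σ_k (x_{k,i} - mean_i) · (x_{k,j} - mean_j), with n-1 = 3.
  S[A,A] = ((1.25)·(1.25) + (1.25)·(1.25) + (-1.75)·(-1.75) + (-0.75)·(-0.75)) / 3 = 6.75/3 = 2.25
  S[A,B] = ((1.25)·(0.25) + (1.25)·(1.25) + (-1.75)·(0.25) + (-0.75)·(-1.75)) / 3 = 2.75/3 = 0.9167
  S[B,B] = ((0.25)·(0.25) + (1.25)·(1.25) + (0.25)·(0.25) + (-1.75)·(-1.75)) / 3 = 4.75/3 = 1.5833

S is symmetric (S[j,i] = S[i,j]). Assembling:

S = [[2.25, 0.9167],
 [0.9167, 1.5833]]


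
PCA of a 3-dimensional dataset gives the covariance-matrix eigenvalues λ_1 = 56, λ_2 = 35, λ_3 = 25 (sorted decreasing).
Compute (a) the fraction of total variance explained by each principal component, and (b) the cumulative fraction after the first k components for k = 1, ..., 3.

Step 1 — total variance = trace(Sigma) = Σ λ_i = 56 + 35 + 25 = 116.

Step 2 — fraction explained by component i = λ_i / Σ λ:
  PC1: 56/116 = 0.4828
  PC2: 35/116 = 0.3017
  PC3: 25/116 = 0.2155

Step 3 — cumulative fraction after k components = (λ_1 + ... + λ_k) / Σ λ:
  k = 1: 56/116 = 0.4828
  k = 2: (56 + 35)/116 = 91/116 = 0.7845
  k = 3: (56 + 35 + 25)/116 = 116/116 = 1

Summary (fraction, with percent):

explained: PC1 0.4828 (48.28%), PC2 0.3017 (30.17%), PC3 0.2155 (21.55%);  cumulative: 0.4828, 0.7845, 1


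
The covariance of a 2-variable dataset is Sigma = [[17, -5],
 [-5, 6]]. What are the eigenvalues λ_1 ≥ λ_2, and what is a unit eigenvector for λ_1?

Step 1 — characteristic polynomial of 2×2 Sigma:
  det(Sigma - λI) = λ² - trace · λ + det = 0.
  trace = 17 + 6 = 23, det = 17·6 - (-5)² = 77.
Step 2 — discriminant:
  Δ = trace² - 4·det = 529 - 308 = 221.
Step 3 — eigenvalues:
  λ = (trace ± √Δ)/2 = (23 ± 14.8661)/2,
  λ_1 = 18.933,  λ_2 = 4.067.

Step 4 — unit eigenvector for λ_1: solve (Sigma - λ_1 I)v = 0. First row:
  (17 - 18.933)·v_x + (-5)·v_y = 0, i.e. (-1.933)·v_x + (-5)·v_y = 0,
  so v ∝ (b, λ_1 - a) = (-5, 1.933); multiply by -1 so the first entry is positive: u = (5, -1.933).
  ||u|| = √((5)² + (-1.933)²) = √(28.7366) ≈ 5.3607,
  v_1 = u/||u|| ≈ (0.9327, -0.3606) (||v_1|| = 1).

λ_1 = 18.933,  λ_2 = 4.067;  v_1 ≈ (0.9327, -0.3606)


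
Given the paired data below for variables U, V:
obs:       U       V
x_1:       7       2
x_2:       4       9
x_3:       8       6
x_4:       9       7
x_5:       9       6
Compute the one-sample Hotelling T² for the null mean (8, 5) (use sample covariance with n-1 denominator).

Step 1 — sample mean vector:
  mean(U) = (7 + 4 + 8 + 9 + 9) / 5 = 37/5 = 7.4
  mean(V) = (2 + 9 + 6 + 7 + 6) / 5 = 30/5 = 6
  x̄ = (7.4, 6),  deviation x̄ - mu_0 = (7.4, 6) - (8, 5) = (-0.6, 1).

Step 2 — sample covariance matrix, S[i,j] = (1/(n-1)) · Σ_k (x_{k,i} - mean_i) · (x_{k,j} - mean_j), divisor n-1 = 4:
  S[U,U] = ((-0.4)·(-0.4) + (-3.4)·(-3.4) + (0.6)·(0.6) + (1.6)·(1.6) + (1.6)·(1.6)) / 4 = 17.2/4 = 4.3
  S[U,V] = ((-0.4)·(-4) + (-3.4)·(3) + (0.6)·(0) + (1.6)·(1) + (1.6)·(0)) / 4 = -7/4 = -1.75
  S[V,V] = ((-4)·(-4) + (3)·(3) + (0)·(0) + (1)·(1) + (0)·(0)) / 4 = 26/4 = 6.5
  S = [[4.3, -1.75],
 [-1.75, 6.5]].

Step 3 — invert S. det(S) = 4.3·6.5 - (-1.75)² = 24.8875.
  S^{-1} = (1/det) · [[d, -b], [-b, a]] = [[0.2612, 0.0703],
 [0.0703, 0.1728]].

Step 4 — quadratic form (x̄ - mu_0)^T · S^{-1} · (x̄ - mu_0):
  S^{-1} · (x̄ - mu_0) = (-0.0864, 0.1306),
  (x̄ - mu_0)^T · [...] = (-0.6)·(-0.0864) + (1)·(0.1306) = 0.1824.

Step 5 — scale by n: T² = 5 · 0.1824 = 0.9121.

T² ≈ 0.9121


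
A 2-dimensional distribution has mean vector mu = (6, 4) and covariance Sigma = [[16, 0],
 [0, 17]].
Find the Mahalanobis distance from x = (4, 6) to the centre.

Step 1 — centre the observation: (x - mu) = (-2, 2).

Step 2 — invert Sigma. det(Sigma) = 16·17 - (0)² = 272.
  Sigma^{-1} = (1/det) · [[d, -b], [-b, a]] = [[0.0625, 0],
 [0, 0.0588]].

Step 3 — form the quadratic (x - mu)^T · Sigma^{-1} · (x - mu):
  Sigma^{-1} · (x - mu) = (-0.125, 0.1176).
  (x - mu)^T · [Sigma^{-1} · (x - mu)] = (-2)·(-0.125) + (2)·(0.1176) = 0.4853.

Step 4 — take square root: d = √(0.4853) ≈ 0.6966.

d(x, mu) = √(0.4853) ≈ 0.6966


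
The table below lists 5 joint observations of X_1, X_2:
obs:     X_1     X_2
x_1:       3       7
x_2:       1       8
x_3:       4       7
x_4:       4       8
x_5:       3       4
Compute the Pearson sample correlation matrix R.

Step 1 — column means:
  mean(X_1) = (3 + 1 + 4 + 4 + 3) / 5 = 15/5 = 3
  mean(X_2) = (7 + 8 + 7 + 8 + 4) / 5 = 34/5 = 6.8

Step 2 — sample variances and covariances s[i,j] = (1/(n-1)) · Σ_k (x_{k,i} - mean_i) · (x_{k,j} - mean_j), with n-1 = 4:
  s[X_1,X_1] = ((0)·(0) + (-2)·(-2) + (1)·(1) + (1)·(1) + (0)·(0)) / 4 = 6/4 = 1.5
  s[X_1,X_2] = ((0)·(0.2) + (-2)·(1.2) + (1)·(0.2) + (1)·(1.2) + (0)·(-2.8)) / 4 = -1/4 = -0.25
  s[X_2,X_2] = ((0.2)·(0.2) + (1.2)·(1.2) + (0.2)·(0.2) + (1.2)·(1.2) + (-2.8)·(-2.8)) / 4 = 10.8/4 = 2.7
  Sample standard deviations s_i = √(s[i,i]):
  s(X_1) = √(1.5) = 1.2247
  s(X_2) = √(2.7) = 1.6432

Step 3 — r_{ij} = s_{ij} / (s_i · s_j):
  r[X_1,X_1] = 1 (diagonal).
  r[X_1,X_2] = -0.25 / (1.2247 · 1.6432) = -0.25 / 2.0125 = -0.1242
  r[X_2,X_2] = 1 (diagonal).

R is symmetric with unit diagonal. Assembling:

R = [[1, -0.1242],
 [-0.1242, 1]]


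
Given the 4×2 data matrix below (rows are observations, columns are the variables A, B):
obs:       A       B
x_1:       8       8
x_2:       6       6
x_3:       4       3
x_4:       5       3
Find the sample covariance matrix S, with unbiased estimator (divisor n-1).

Step 1 — column means:
  mean(A) = (8 + 6 + 4 + 5) / 4 = 23/4 = 5.75
  mean(B) = (8 + 6 + 3 + 3) / 4 = 20/4 = 5

Step 2 — sample covariance S[i,j] = (1/(n-1)) · Σ_k (x_{k,i} - mean_i) · (x_{k,j} - mean_j), with n-1 = 3.
  S[A,A] = ((2.25)·(2.25) + (0.25)·(0.25) + (-1.75)·(-1.75) + (-0.75)·(-0.75)) / 3 = 8.75/3 = 2.9167
  S[A,B] = ((2.25)·(3) + (0.25)·(1) + (-1.75)·(-2) + (-0.75)·(-2)) / 3 = 12/3 = 4
  S[B,B] = ((3)·(3) + (1)·(1) + (-2)·(-2) + (-2)·(-2)) / 3 = 18/3 = 6

S is symmetric (S[j,i] = S[i,j]). Assembling:

S = [[2.9167, 4],
 [4, 6]]


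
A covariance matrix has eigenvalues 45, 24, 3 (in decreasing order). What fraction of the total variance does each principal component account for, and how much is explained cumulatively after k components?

Step 1 — total variance = trace(Sigma) = Σ λ_i = 45 + 24 + 3 = 72.

Step 2 — fraction explained by component i = λ_i / Σ λ:
  PC1: 45/72 = 0.625
  PC2: 24/72 = 0.3333
  PC3: 3/72 = 0.0417

Step 3 — cumulative fraction after k components = (λ_1 + ... + λ_k) / Σ λ:
  k = 1: 45/72 = 0.625
  k = 2: (45 + 24)/72 = 69/72 = 0.9583
  k = 3: (45 + 24 + 3)/72 = 72/72 = 1

Summary (fraction, with percent):

explained: PC1 0.625 (62.5%), PC2 0.3333 (33.33%), PC3 0.0417 (4.17%);  cumulative: 0.625, 0.9583, 1


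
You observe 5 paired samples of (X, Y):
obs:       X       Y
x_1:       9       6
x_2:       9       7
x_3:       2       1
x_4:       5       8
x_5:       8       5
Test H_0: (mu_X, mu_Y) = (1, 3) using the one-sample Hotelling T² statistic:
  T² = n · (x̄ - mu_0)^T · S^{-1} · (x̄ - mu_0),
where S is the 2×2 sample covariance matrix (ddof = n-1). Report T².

Step 1 — sample mean vector:
  mean(X) = (9 + 9 + 2 + 5 + 8) / 5 = 33/5 = 6.6
  mean(Y) = (6 + 7 + 1 + 8 + 5) / 5 = 27/5 = 5.4
  x̄ = (6.6, 5.4),  deviation x̄ - mu_0 = (6.6, 5.4) - (1, 3) = (5.6, 2.4).

Step 2 — sample covariance matrix, S[i,j] = (1/(n-1)) · Σ_k (x_{k,i} - mean_i) · (x_{k,j} - mean_j), divisor n-1 = 4:
  S[X,X] = ((2.4)·(2.4) + (2.4)·(2.4) + (-4.6)·(-4.6) + (-1.6)·(-1.6) + (1.4)·(1.4)) / 4 = 37.2/4 = 9.3
  S[X,Y] = ((2.4)·(0.6) + (2.4)·(1.6) + (-4.6)·(-4.4) + (-1.6)·(2.6) + (1.4)·(-0.4)) / 4 = 20.8/4 = 5.2
  S[Y,Y] = ((0.6)·(0.6) + (1.6)·(1.6) + (-4.4)·(-4.4) + (2.6)·(2.6) + (-0.4)·(-0.4)) / 4 = 29.2/4 = 7.3
  S = [[9.3, 5.2],
 [5.2, 7.3]].

Step 3 — invert S. det(S) = 9.3·7.3 - (5.2)² = 40.85.
  S^{-1} = (1/det) · [[d, -b], [-b, a]] = [[0.1787, -0.1273],
 [-0.1273, 0.2277]].

Step 4 — quadratic form (x̄ - mu_0)^T · S^{-1} · (x̄ - mu_0):
  S^{-1} · (x̄ - mu_0) = (0.6952, -0.1665),
  (x̄ - mu_0)^T · [...] = (5.6)·(0.6952) + (2.4)·(-0.1665) = 3.4938.

Step 5 — scale by n: T² = 5 · 3.4938 = 17.4688.

T² ≈ 17.4688


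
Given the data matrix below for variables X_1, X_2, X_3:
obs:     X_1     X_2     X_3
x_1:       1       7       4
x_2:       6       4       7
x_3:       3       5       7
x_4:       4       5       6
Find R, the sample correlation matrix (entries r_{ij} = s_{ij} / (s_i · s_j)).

Step 1 — column means:
  mean(X_1) = (1 + 6 + 3 + 4) / 4 = 14/4 = 3.5
  mean(X_2) = (7 + 4 + 5 + 5) / 4 = 21/4 = 5.25
  mean(X_3) = (4 + 7 + 7 + 6) / 4 = 24/4 = 6

Step 2 — sample variances and covariances s[i,j] = (1/(n-1)) · Σ_k (x_{k,i} - mean_i) · (x_{k,j} - mean_j), with n-1 = 3:
  s[X_1,X_1] = ((-2.5)·(-2.5) + (2.5)·(2.5) + (-0.5)·(-0.5) + (0.5)·(0.5)) / 3 = 13/3 = 4.3333
  s[X_1,X_2] = ((-2.5)·(1.75) + (2.5)·(-1.25) + (-0.5)·(-0.25) + (0.5)·(-0.25)) / 3 = -7.5/3 = -2.5
  s[X_1,X_3] = ((-2.5)·(-2) + (2.5)·(1) + (-0.5)·(1) + (0.5)·(0)) / 3 = 7/3 = 2.3333
  s[X_2,X_2] = ((1.75)·(1.75) + (-1.25)·(-1.25) + (-0.25)·(-0.25) + (-0.25)·(-0.25)) / 3 = 4.75/3 = 1.5833
  s[X_2,X_3] = ((1.75)·(-2) + (-1.25)·(1) + (-0.25)·(1) + (-0.25)·(0)) / 3 = -5/3 = -1.6667
  s[X_3,X_3] = ((-2)·(-2) + (1)·(1) + (1)·(1) + (0)·(0)) / 3 = 6/3 = 2
  Sample standard deviations s_i = √(s[i,i]):
  s(X_1) = √(4.3333) = 2.0817
  s(X_2) = √(1.5833) = 1.2583
  s(X_3) = √(2) = 1.4142

Step 3 — r_{ij} = s_{ij} / (s_i · s_j):
  r[X_1,X_1] = 1 (diagonal).
  r[X_1,X_2] = -2.5 / (2.0817 · 1.2583) = -2.5 / 2.6194 = -0.9544
  r[X_1,X_3] = 2.3333 / (2.0817 · 1.4142) = 2.3333 / 2.9439 = 0.7926
  r[X_2,X_2] = 1 (diagonal).
  r[X_2,X_3] = -1.6667 / (1.2583 · 1.4142) = -1.6667 / 1.7795 = -0.9366
  r[X_3,X_3] = 1 (diagonal).

R is symmetric with unit diagonal. Assembling:

R = [[1, -0.9544, 0.7926],
 [-0.9544, 1, -0.9366],
 [0.7926, -0.9366, 1]]


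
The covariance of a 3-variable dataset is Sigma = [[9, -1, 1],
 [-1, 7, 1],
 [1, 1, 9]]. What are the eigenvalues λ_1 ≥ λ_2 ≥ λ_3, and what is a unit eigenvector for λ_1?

Step 1 — characteristic polynomial p(λ) = det(λI - Sigma) = λ³ - tr·λ² + c_1·λ - det, where tr = trace, c_1 = sum of the principal 2×2 minors, det = det(Sigma):
  tr = 9 + 7 + 9 = 25,
  c_1 = (9·7 - (-1)²) + (9·9 - (1)²) + (7·9 - (1)²) = 62 + 80 + 62 = 204,
  det = 9·(7·9 - (1)²) - (-1)·((-1)·9 - (1)·(1)) + (1)·((-1)·(1) - 7·(1)) = 9·(62) - (-1)·(-10) + (1)·(-8) = 540.
  So p(λ) = λ³ - 25λ² + 204λ - 540.
Step 2 — look for an integer root (rational root theorem: any rational root is an integer divisor of 540). Testing λ = 6:
  p(6) = 216 - 900 + 1224 - 540 = 0  ✓
  Dividing out (λ - 6): p(λ) = (λ - 6)(λ² - 19λ + 90).
Step 3 — remaining eigenvalues from the quadratic λ² - 19λ + 90 = 0:
  Δ = 19² - 4·90 = 361 - 360 = 1,  λ = (19 ± √1)/2 = (19 ± 1)/2 = 10 or 9.
  Sorted: λ_1 = 10,  λ_2 = 9,  λ_3 = 6  (check: sum = 25 = tr ✓).

Step 4 — unit eigenvector for λ_1 = 10: v spans the null space of (Sigma - λ_1 I), whose rows are
  r_1 = (-1, -1, 1),  r_2 = (-1, -3, 1),  r_3 = (1, 1, -1).
  v is orthogonal to every row, so take v ∝ r_1 × r_2 = ((-1)·(1) - (1)·(-3), (1)·(-1) - (-1)·(1), (-1)·(-3) - (-1)·(-1)) = (2, 0, 2).
  Rescale (divide by 2): u = (1, 0, 1).
  ||u|| = √((1)² + (0)² + (1)²) = √(2) ≈ 1.4142,  v_1 = u/||u|| ≈ (0.7071, 0, 0.7071) (||v_1|| = 1).

λ_1 = 10,  λ_2 = 9,  λ_3 = 6;  v_1 ≈ (0.7071, 0, 0.7071)


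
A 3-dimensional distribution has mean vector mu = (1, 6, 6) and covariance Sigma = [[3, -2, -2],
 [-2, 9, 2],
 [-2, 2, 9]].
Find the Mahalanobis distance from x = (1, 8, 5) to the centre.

Step 1 — centre the observation: (x - mu) = (0, 2, -1).

Step 2 — invert Sigma (cofactor / det for 3×3, or solve directly):
  Sigma^{-1} = [[0.44, 0.08, 0.08],
 [0.08, 0.1314, -0.0114],
 [0.08, -0.0114, 0.1314]].

Step 3 — form the quadratic (x - mu)^T · Sigma^{-1} · (x - mu):
  Sigma^{-1} · (x - mu) = (0.08, 0.2743, -0.1543).
  (x - mu)^T · [Sigma^{-1} · (x - mu)] = (0)·(0.08) + (2)·(0.2743) + (-1)·(-0.1543) = 0.7029.

Step 4 — take square root: d = √(0.7029) ≈ 0.8384.

d(x, mu) = √(0.7029) ≈ 0.8384


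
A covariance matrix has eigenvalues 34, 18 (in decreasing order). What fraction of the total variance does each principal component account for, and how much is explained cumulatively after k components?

Step 1 — total variance = trace(Sigma) = Σ λ_i = 34 + 18 = 52.

Step 2 — fraction explained by component i = λ_i / Σ λ:
  PC1: 34/52 = 0.6538
  PC2: 18/52 = 0.3462

Step 3 — cumulative fraction after k components = (λ_1 + ... + λ_k) / Σ λ:
  k = 1: 34/52 = 0.6538
  k = 2: (34 + 18)/52 = 52/52 = 1

Summary (fraction, with percent):

explained: PC1 0.6538 (65.38%), PC2 0.3462 (34.62%);  cumulative: 0.6538, 1


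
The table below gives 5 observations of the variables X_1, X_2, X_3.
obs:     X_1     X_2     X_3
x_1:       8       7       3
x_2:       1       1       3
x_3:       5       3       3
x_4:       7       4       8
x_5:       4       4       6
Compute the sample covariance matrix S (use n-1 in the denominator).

Step 1 — column means:
  mean(X_1) = (8 + 1 + 5 + 7 + 4) / 5 = 25/5 = 5
  mean(X_2) = (7 + 1 + 3 + 4 + 4) / 5 = 19/5 = 3.8
  mean(X_3) = (3 + 3 + 3 + 8 + 6) / 5 = 23/5 = 4.6

Step 2 — sample covariance S[i,j] = (1/(n-1)) · Σ_k (x_{k,i} - mean_i) · (x_{k,j} - mean_j), with n-1 = 4.
  S[X_1,X_1] = ((3)·(3) + (-4)·(-4) + (0)·(0) + (2)·(2) + (-1)·(-1)) / 4 = 30/4 = 7.5
  S[X_1,X_2] = ((3)·(3.2) + (-4)·(-2.8) + (0)·(-0.8) + (2)·(0.2) + (-1)·(0.2)) / 4 = 21/4 = 5.25
  S[X_1,X_3] = ((3)·(-1.6) + (-4)·(-1.6) + (0)·(-1.6) + (2)·(3.4) + (-1)·(1.4)) / 4 = 7/4 = 1.75
  S[X_2,X_2] = ((3.2)·(3.2) + (-2.8)·(-2.8) + (-0.8)·(-0.8) + (0.2)·(0.2) + (0.2)·(0.2)) / 4 = 18.8/4 = 4.7
  S[X_2,X_3] = ((3.2)·(-1.6) + (-2.8)·(-1.6) + (-0.8)·(-1.6) + (0.2)·(3.4) + (0.2)·(1.4)) / 4 = 1.6/4 = 0.4
  S[X_3,X_3] = ((-1.6)·(-1.6) + (-1.6)·(-1.6) + (-1.6)·(-1.6) + (3.4)·(3.4) + (1.4)·(1.4)) / 4 = 21.2/4 = 5.3

S is symmetric (S[j,i] = S[i,j]). Assembling:

S = [[7.5, 5.25, 1.75],
 [5.25, 4.7, 0.4],
 [1.75, 0.4, 5.3]]


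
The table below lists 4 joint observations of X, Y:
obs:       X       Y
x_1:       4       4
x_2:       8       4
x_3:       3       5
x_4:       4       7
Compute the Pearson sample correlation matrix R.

Step 1 — column means:
  mean(X) = (4 + 8 + 3 + 4) / 4 = 19/4 = 4.75
  mean(Y) = (4 + 4 + 5 + 7) / 4 = 20/4 = 5

Step 2 — sample variances and covariances s[i,j] = (1/(n-1)) · Σ_k (x_{k,i} - mean_i) · (x_{k,j} - mean_j), with n-1 = 3:
  s[X,X] = ((-0.75)·(-0.75) + (3.25)·(3.25) + (-1.75)·(-1.75) + (-0.75)·(-0.75)) / 3 = 14.75/3 = 4.9167
  s[X,Y] = ((-0.75)·(-1) + (3.25)·(-1) + (-1.75)·(0) + (-0.75)·(2)) / 3 = -4/3 = -1.3333
  s[Y,Y] = ((-1)·(-1) + (-1)·(-1) + (0)·(0) + (2)·(2)) / 3 = 6/3 = 2
  Sample standard deviations s_i = √(s[i,i]):
  s(X) = √(4.9167) = 2.2174
  s(Y) = √(2) = 1.4142

Step 3 — r_{ij} = s_{ij} / (s_i · s_j):
  r[X,X] = 1 (diagonal).
  r[X,Y] = -1.3333 / (2.2174 · 1.4142) = -1.3333 / 3.1358 = -0.4252
  r[Y,Y] = 1 (diagonal).

R is symmetric with unit diagonal. Assembling:

R = [[1, -0.4252],
 [-0.4252, 1]]


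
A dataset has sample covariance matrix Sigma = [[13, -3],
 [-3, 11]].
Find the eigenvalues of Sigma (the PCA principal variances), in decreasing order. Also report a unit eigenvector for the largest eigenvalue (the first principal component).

Step 1 — characteristic polynomial of 2×2 Sigma:
  det(Sigma - λI) = λ² - trace · λ + det = 0.
  trace = 13 + 11 = 24, det = 13·11 - (-3)² = 134.
Step 2 — discriminant:
  Δ = trace² - 4·det = 576 - 536 = 40.
Step 3 — eigenvalues:
  λ = (trace ± √Δ)/2 = (24 ± 6.3246)/2,
  λ_1 = 15.1623,  λ_2 = 8.8377.

Step 4 — unit eigenvector for λ_1: solve (Sigma - λ_1 I)v = 0. First row:
  (13 - 15.1623)·v_x + (-3)·v_y = 0, i.e. (-2.1623)·v_x + (-3)·v_y = 0,
  so v ∝ (b, λ_1 - a) = (-3, 2.1623); multiply by -1 so the first entry is positive: u = (3, -2.1623).
  ||u|| = √((3)² + (-2.1623)²) = √(13.6754) ≈ 3.698,
  v_1 = u/||u|| ≈ (0.8112, -0.5847) (||v_1|| = 1).

λ_1 = 15.1623,  λ_2 = 8.8377;  v_1 ≈ (0.8112, -0.5847)


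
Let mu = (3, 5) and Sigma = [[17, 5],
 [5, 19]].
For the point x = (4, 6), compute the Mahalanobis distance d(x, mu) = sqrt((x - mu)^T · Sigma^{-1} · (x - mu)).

Step 1 — centre the observation: (x - mu) = (1, 1).

Step 2 — invert Sigma. det(Sigma) = 17·19 - (5)² = 298.
  Sigma^{-1} = (1/det) · [[d, -b], [-b, a]] = [[0.0638, -0.0168],
 [-0.0168, 0.057]].

Step 3 — form the quadratic (x - mu)^T · Sigma^{-1} · (x - mu):
  Sigma^{-1} · (x - mu) = (0.047, 0.0403).
  (x - mu)^T · [Sigma^{-1} · (x - mu)] = (1)·(0.047) + (1)·(0.0403) = 0.0872.

Step 4 — take square root: d = √(0.0872) ≈ 0.2954.

d(x, mu) = √(0.0872) ≈ 0.2954


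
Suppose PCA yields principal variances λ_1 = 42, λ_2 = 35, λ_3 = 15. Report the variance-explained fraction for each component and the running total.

Step 1 — total variance = trace(Sigma) = Σ λ_i = 42 + 35 + 15 = 92.

Step 2 — fraction explained by component i = λ_i / Σ λ:
  PC1: 42/92 = 0.4565
  PC2: 35/92 = 0.3804
  PC3: 15/92 = 0.163

Step 3 — cumulative fraction after k components = (λ_1 + ... + λ_k) / Σ λ:
  k = 1: 42/92 = 0.4565
  k = 2: (42 + 35)/92 = 77/92 = 0.837
  k = 3: (42 + 35 + 15)/92 = 92/92 = 1

Summary (fraction, with percent):

explained: PC1 0.4565 (45.65%), PC2 0.3804 (38.04%), PC3 0.163 (16.3%);  cumulative: 0.4565, 0.837, 1


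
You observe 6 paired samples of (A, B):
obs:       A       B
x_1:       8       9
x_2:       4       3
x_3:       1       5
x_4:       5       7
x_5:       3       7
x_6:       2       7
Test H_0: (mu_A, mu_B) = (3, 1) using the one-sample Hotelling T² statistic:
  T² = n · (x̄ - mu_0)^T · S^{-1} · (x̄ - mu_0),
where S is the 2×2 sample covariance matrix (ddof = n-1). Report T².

Step 1 — sample mean vector:
  mean(A) = (8 + 4 + 1 + 5 + 3 + 2) / 6 = 23/6 = 3.8333
  mean(B) = (9 + 3 + 5 + 7 + 7 + 7) / 6 = 38/6 = 6.3333
  x̄ = (3.8333, 6.3333),  deviation x̄ - mu_0 = (3.8333, 6.3333) - (3, 1) = (0.8333, 5.3333).

Step 2 — sample covariance matrix, S[i,j] = (1/(n-1)) · Σ_k (x_{k,i} - mean_i) · (x_{k,j} - mean_j), divisor n-1 = 5:
  S[A,A] = ((4.1667)·(4.1667) + (0.1667)·(0.1667) + (-2.8333)·(-2.8333) + (1.1667)·(1.1667) + (-0.8333)·(-0.8333) + (-1.8333)·(-1.8333)) / 5 = 30.8333/5 = 6.1667
  S[A,B] = ((4.1667)·(2.6667) + (0.1667)·(-3.3333) + (-2.8333)·(-1.3333) + (1.1667)·(0.6667) + (-0.8333)·(0.6667) + (-1.8333)·(0.6667)) / 5 = 13.3333/5 = 2.6667
  S[B,B] = ((2.6667)·(2.6667) + (-3.3333)·(-3.3333) + (-1.3333)·(-1.3333) + (0.6667)·(0.6667) + (0.6667)·(0.6667) + (0.6667)·(0.6667)) / 5 = 21.3333/5 = 4.2667
  S = [[6.1667, 2.6667],
 [2.6667, 4.2667]].

Step 3 — invert S. det(S) = 6.1667·4.2667 - (2.6667)² = 19.2.
  S^{-1} = (1/det) · [[d, -b], [-b, a]] = [[0.2222, -0.1389],
 [-0.1389, 0.3212]].

Step 4 — quadratic form (x̄ - mu_0)^T · S^{-1} · (x̄ - mu_0):
  S^{-1} · (x̄ - mu_0) = (-0.5556, 1.5972),
  (x̄ - mu_0)^T · [...] = (0.8333)·(-0.5556) + (5.3333)·(1.5972) = 8.0556.

Step 5 — scale by n: T² = 6 · 8.0556 = 48.3333.

T² ≈ 48.3333


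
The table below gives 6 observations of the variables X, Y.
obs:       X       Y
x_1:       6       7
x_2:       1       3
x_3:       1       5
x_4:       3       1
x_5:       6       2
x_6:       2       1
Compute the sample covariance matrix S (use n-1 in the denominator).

Step 1 — column means:
  mean(X) = (6 + 1 + 1 + 3 + 6 + 2) / 6 = 19/6 = 3.1667
  mean(Y) = (7 + 3 + 5 + 1 + 2 + 1) / 6 = 19/6 = 3.1667

Step 2 — sample covariance S[i,j] = (1/(n-1)) · Σ_k (x_{k,i} - mean_i) · (x_{k,j} - mean_j), with n-1 = 5.
  S[X,X] = ((2.8333)·(2.8333) + (-2.1667)·(-2.1667) + (-2.1667)·(-2.1667) + (-0.1667)·(-0.1667) + (2.8333)·(2.8333) + (-1.1667)·(-1.1667)) / 5 = 26.8333/5 = 5.3667
  S[X,Y] = ((2.8333)·(3.8333) + (-2.1667)·(-0.1667) + (-2.1667)·(1.8333) + (-0.1667)·(-2.1667) + (2.8333)·(-1.1667) + (-1.1667)·(-2.1667)) / 5 = 6.8333/5 = 1.3667
  S[Y,Y] = ((3.8333)·(3.8333) + (-0.1667)·(-0.1667) + (1.8333)·(1.8333) + (-2.1667)·(-2.1667) + (-1.1667)·(-1.1667) + (-2.1667)·(-2.1667)) / 5 = 28.8333/5 = 5.7667

S is symmetric (S[j,i] = S[i,j]). Assembling:

S = [[5.3667, 1.3667],
 [1.3667, 5.7667]]


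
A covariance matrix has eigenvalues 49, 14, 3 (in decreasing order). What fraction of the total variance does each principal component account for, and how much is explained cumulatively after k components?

Step 1 — total variance = trace(Sigma) = Σ λ_i = 49 + 14 + 3 = 66.

Step 2 — fraction explained by component i = λ_i / Σ λ:
  PC1: 49/66 = 0.7424
  PC2: 14/66 = 0.2121
  PC3: 3/66 = 0.0455

Step 3 — cumulative fraction after k components = (λ_1 + ... + λ_k) / Σ λ:
  k = 1: 49/66 = 0.7424
  k = 2: (49 + 14)/66 = 63/66 = 0.9545
  k = 3: (49 + 14 + 3)/66 = 66/66 = 1

Summary (fraction, with percent):

explained: PC1 0.7424 (74.24%), PC2 0.2121 (21.21%), PC3 0.0455 (4.55%);  cumulative: 0.7424, 0.9545, 1


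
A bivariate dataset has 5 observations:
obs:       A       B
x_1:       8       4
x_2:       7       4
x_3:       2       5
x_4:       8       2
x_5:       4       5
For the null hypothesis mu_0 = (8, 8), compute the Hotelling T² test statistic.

Step 1 — sample mean vector:
  mean(A) = (8 + 7 + 2 + 8 + 4) / 5 = 29/5 = 5.8
  mean(B) = (4 + 4 + 5 + 2 + 5) / 5 = 20/5 = 4
  x̄ = (5.8, 4),  deviation x̄ - mu_0 = (5.8, 4) - (8, 8) = (-2.2, -4).

Step 2 — sample covariance matrix, S[i,j] = (1/(n-1)) · Σ_k (x_{k,i} - mean_i) · (x_{k,j} - mean_j), divisor n-1 = 4:
  S[A,A] = ((2.2)·(2.2) + (1.2)·(1.2) + (-3.8)·(-3.8) + (2.2)·(2.2) + (-1.8)·(-1.8)) / 4 = 28.8/4 = 7.2
  S[A,B] = ((2.2)·(0) + (1.2)·(0) + (-3.8)·(1) + (2.2)·(-2) + (-1.8)·(1)) / 4 = -10/4 = -2.5
  S[B,B] = ((0)·(0) + (0)·(0) + (1)·(1) + (-2)·(-2) + (1)·(1)) / 4 = 6/4 = 1.5
  S = [[7.2, -2.5],
 [-2.5, 1.5]].

Step 3 — invert S. det(S) = 7.2·1.5 - (-2.5)² = 4.55.
  S^{-1} = (1/det) · [[d, -b], [-b, a]] = [[0.3297, 0.5495],
 [0.5495, 1.5824]].

Step 4 — quadratic form (x̄ - mu_0)^T · S^{-1} · (x̄ - mu_0):
  S^{-1} · (x̄ - mu_0) = (-2.9231, -7.5385),
  (x̄ - mu_0)^T · [...] = (-2.2)·(-2.9231) + (-4)·(-7.5385) = 36.5846.

Step 5 — scale by n: T² = 5 · 36.5846 = 182.9231.

T² ≈ 182.9231


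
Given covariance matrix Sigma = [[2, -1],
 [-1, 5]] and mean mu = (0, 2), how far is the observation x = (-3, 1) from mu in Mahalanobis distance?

Step 1 — centre the observation: (x - mu) = (-3, -1).

Step 2 — invert Sigma. det(Sigma) = 2·5 - (-1)² = 9.
  Sigma^{-1} = (1/det) · [[d, -b], [-b, a]] = [[0.5556, 0.1111],
 [0.1111, 0.2222]].

Step 3 — form the quadratic (x - mu)^T · Sigma^{-1} · (x - mu):
  Sigma^{-1} · (x - mu) = (-1.7778, -0.5556).
  (x - mu)^T · [Sigma^{-1} · (x - mu)] = (-3)·(-1.7778) + (-1)·(-0.5556) = 5.8889.

Step 4 — take square root: d = √(5.8889) ≈ 2.4267.

d(x, mu) = √(5.8889) ≈ 2.4267


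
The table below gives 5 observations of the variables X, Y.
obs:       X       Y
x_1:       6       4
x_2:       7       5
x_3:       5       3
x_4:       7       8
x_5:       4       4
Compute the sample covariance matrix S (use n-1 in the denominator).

Step 1 — column means:
  mean(X) = (6 + 7 + 5 + 7 + 4) / 5 = 29/5 = 5.8
  mean(Y) = (4 + 5 + 3 + 8 + 4) / 5 = 24/5 = 4.8

Step 2 — sample covariance S[i,j] = (1/(n-1)) · Σ_k (x_{k,i} - mean_i) · (x_{k,j} - mean_j), with n-1 = 4.
  S[X,X] = ((0.2)·(0.2) + (1.2)·(1.2) + (-0.8)·(-0.8) + (1.2)·(1.2) + (-1.8)·(-1.8)) / 4 = 6.8/4 = 1.7
  S[X,Y] = ((0.2)·(-0.8) + (1.2)·(0.2) + (-0.8)·(-1.8) + (1.2)·(3.2) + (-1.8)·(-0.8)) / 4 = 6.8/4 = 1.7
  S[Y,Y] = ((-0.8)·(-0.8) + (0.2)·(0.2) + (-1.8)·(-1.8) + (3.2)·(3.2) + (-0.8)·(-0.8)) / 4 = 14.8/4 = 3.7

S is symmetric (S[j,i] = S[i,j]). Assembling:

S = [[1.7, 1.7],
 [1.7, 3.7]]


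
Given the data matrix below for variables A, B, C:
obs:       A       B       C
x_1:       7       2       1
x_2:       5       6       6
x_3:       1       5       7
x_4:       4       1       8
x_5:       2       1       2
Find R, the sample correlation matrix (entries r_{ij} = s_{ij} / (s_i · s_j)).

Step 1 — column means:
  mean(A) = (7 + 5 + 1 + 4 + 2) / 5 = 19/5 = 3.8
  mean(B) = (2 + 6 + 5 + 1 + 1) / 5 = 15/5 = 3
  mean(C) = (1 + 6 + 7 + 8 + 2) / 5 = 24/5 = 4.8

Step 2 — sample variances and covariances s[i,j] = (1/(n-1)) · Σ_k (x_{k,i} - mean_i) · (x_{k,j} - mean_j), with n-1 = 4:
  s[A,A] = ((3.2)·(3.2) + (1.2)·(1.2) + (-2.8)·(-2.8) + (0.2)·(0.2) + (-1.8)·(-1.8)) / 4 = 22.8/4 = 5.7
  s[A,B] = ((3.2)·(-1) + (1.2)·(3) + (-2.8)·(2) + (0.2)·(-2) + (-1.8)·(-2)) / 4 = -2/4 = -0.5
  s[A,C] = ((3.2)·(-3.8) + (1.2)·(1.2) + (-2.8)·(2.2) + (0.2)·(3.2) + (-1.8)·(-2.8)) / 4 = -11.2/4 = -2.8
  s[B,B] = ((-1)·(-1) + (3)·(3) + (2)·(2) + (-2)·(-2) + (-2)·(-2)) / 4 = 22/4 = 5.5
  s[B,C] = ((-1)·(-3.8) + (3)·(1.2) + (2)·(2.2) + (-2)·(3.2) + (-2)·(-2.8)) / 4 = 11/4 = 2.75
  s[C,C] = ((-3.8)·(-3.8) + (1.2)·(1.2) + (2.2)·(2.2) + (3.2)·(3.2) + (-2.8)·(-2.8)) / 4 = 38.8/4 = 9.7
  Sample standard deviations s_i = √(s[i,i]):
  s(A) = √(5.7) = 2.3875
  s(B) = √(5.5) = 2.3452
  s(C) = √(9.7) = 3.1145

Step 3 — r_{ij} = s_{ij} / (s_i · s_j):
  r[A,A] = 1 (diagonal).
  r[A,B] = -0.5 / (2.3875 · 2.3452) = -0.5 / 5.5991 = -0.0893
  r[A,C] = -2.8 / (2.3875 · 3.1145) = -2.8 / 7.4357 = -0.3766
  r[B,B] = 1 (diagonal).
  r[B,C] = 2.75 / (2.3452 · 3.1145) = 2.75 / 7.3041 = 0.3765
  r[C,C] = 1 (diagonal).

R is symmetric with unit diagonal. Assembling:

R = [[1, -0.0893, -0.3766],
 [-0.0893, 1, 0.3765],
 [-0.3766, 0.3765, 1]]


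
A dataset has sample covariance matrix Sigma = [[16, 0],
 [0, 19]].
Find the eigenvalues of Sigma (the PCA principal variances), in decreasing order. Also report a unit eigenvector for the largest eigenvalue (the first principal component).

Step 1 — characteristic polynomial of 2×2 Sigma:
  det(Sigma - λI) = λ² - trace · λ + det = 0.
  trace = 16 + 19 = 35, det = 16·19 - (0)² = 304.
Step 2 — discriminant:
  Δ = trace² - 4·det = 1225 - 1216 = 9.
Step 3 — eigenvalues:
  λ = (trace ± √Δ)/2 = (35 ± 3)/2,
  λ_1 = 19,  λ_2 = 16.

Step 4 — unit eigenvector for λ_1: Sigma is diagonal, so its eigenvectors are the coordinate axes. λ_1 = 19 is the diagonal entry on the second coordinate axis, hence
  v_1 = (0, 1) (||v_1|| = 1).

λ_1 = 19,  λ_2 = 16;  v_1 ≈ (0, 1)


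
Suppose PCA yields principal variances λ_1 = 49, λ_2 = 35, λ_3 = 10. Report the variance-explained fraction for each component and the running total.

Step 1 — total variance = trace(Sigma) = Σ λ_i = 49 + 35 + 10 = 94.

Step 2 — fraction explained by component i = λ_i / Σ λ:
  PC1: 49/94 = 0.5213
  PC2: 35/94 = 0.3723
  PC3: 10/94 = 0.1064

Step 3 — cumulative fraction after k components = (λ_1 + ... + λ_k) / Σ λ:
  k = 1: 49/94 = 0.5213
  k = 2: (49 + 35)/94 = 84/94 = 0.8936
  k = 3: (49 + 35 + 10)/94 = 94/94 = 1

Summary (fraction, with percent):

explained: PC1 0.5213 (52.13%), PC2 0.3723 (37.23%), PC3 0.1064 (10.64%);  cumulative: 0.5213, 0.8936, 1
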